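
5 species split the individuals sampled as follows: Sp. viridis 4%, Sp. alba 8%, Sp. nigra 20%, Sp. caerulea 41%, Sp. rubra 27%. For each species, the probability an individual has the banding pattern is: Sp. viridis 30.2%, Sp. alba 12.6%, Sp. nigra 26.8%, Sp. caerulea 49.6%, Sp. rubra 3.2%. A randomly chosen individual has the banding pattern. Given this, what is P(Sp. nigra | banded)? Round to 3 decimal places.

Unnormalized posteriors (prior × likelihood):
  Sp. viridis: 0.04 × 0.302 = 0.01208
  Sp. alba: 0.08 × 0.126 = 0.01008
  Sp. nigra: 0.2 × 0.268 = 0.0536
  Sp. caerulea: 0.41 × 0.496 = 0.20336
  Sp. rubra: 0.27 × 0.032 = 0.00864
Normalizing constant = 0.28776.
P(Sp. nigra | evidence) = 0.0536 / 0.28776 ≈ 0.186.

0.186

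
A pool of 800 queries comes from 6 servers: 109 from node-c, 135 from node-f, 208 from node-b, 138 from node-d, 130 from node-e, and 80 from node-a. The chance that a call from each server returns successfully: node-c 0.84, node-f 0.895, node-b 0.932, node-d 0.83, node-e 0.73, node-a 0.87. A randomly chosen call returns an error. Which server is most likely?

node-e

Taking complements, P(error | each) = node-c 0.16, node-f 0.105, node-b 0.068, node-d 0.17, node-e 0.27, node-a 0.13.
By Bayes' rule, posterior ∝ prior × likelihood:
  node-c: 0.13625 × 0.16 = 0.0218
  node-f: 0.16875 × 0.105 = 0.01771875
  node-b: 0.26 × 0.068 = 0.01768
  node-d: 0.1725 × 0.17 = 0.029325
  node-e: 0.1625 × 0.27 = 0.043875
  node-a: 0.1 × 0.13 = 0.013
Normalizing constant = 0.14339875.
Largest term belongs to node-e, so node-e is most probable.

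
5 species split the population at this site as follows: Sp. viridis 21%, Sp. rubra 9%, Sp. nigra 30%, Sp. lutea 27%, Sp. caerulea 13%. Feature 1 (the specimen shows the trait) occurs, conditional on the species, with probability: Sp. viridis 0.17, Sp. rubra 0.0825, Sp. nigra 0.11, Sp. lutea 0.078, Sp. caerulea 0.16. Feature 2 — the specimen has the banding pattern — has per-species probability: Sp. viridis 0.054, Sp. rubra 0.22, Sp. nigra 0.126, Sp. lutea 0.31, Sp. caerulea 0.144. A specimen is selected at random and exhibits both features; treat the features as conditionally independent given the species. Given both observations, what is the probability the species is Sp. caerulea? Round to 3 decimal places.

0.174

By Bayes' rule, posterior ∝ prior × likelihood:
  Sp. viridis: 0.21 × 0.17 × 0.054 = 0.0019278
  Sp. rubra: 0.09 × 0.0825 × 0.22 = 0.0016335
  Sp. nigra: 0.3 × 0.11 × 0.126 = 0.004158
  Sp. lutea: 0.27 × 0.078 × 0.31 = 0.0065286
  Sp. caerulea: 0.13 × 0.16 × 0.144 = 0.0029952
Total = 0.0172431.
P(Sp. caerulea | evidence) = 0.0029952 / 0.0172431 ≈ 0.174.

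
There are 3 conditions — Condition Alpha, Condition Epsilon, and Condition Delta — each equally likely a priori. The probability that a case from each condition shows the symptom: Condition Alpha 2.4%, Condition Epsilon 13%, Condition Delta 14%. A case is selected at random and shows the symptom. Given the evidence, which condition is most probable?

Condition Delta

Since the prior is uniform, the posterior is proportional to the likelihood:
  Condition Alpha: 0.024
  Condition Epsilon: 0.13
  Condition Delta: 0.14
Sum = 0.294.
Largest term belongs to Condition Delta, so Condition Delta is most probable.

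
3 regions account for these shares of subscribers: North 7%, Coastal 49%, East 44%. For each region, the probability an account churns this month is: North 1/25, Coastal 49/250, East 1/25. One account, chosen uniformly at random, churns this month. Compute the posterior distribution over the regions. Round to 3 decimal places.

Prior × likelihood for each hypothesis:
  North: 0.07 × 0.04 = 0.0028
  Coastal: 0.49 × 0.196 = 0.09604
  East: 0.44 × 0.04 = 0.0176
Normalizing constant = 0.11644.
P(North | churn) = 0.0028/0.11644 ≈ 0.024
P(Coastal | churn) = 0.09604/0.11644 ≈ 0.825
P(East | churn) = 0.0176/0.11644 ≈ 0.151

North 0.024, Coastal 0.825, East 0.151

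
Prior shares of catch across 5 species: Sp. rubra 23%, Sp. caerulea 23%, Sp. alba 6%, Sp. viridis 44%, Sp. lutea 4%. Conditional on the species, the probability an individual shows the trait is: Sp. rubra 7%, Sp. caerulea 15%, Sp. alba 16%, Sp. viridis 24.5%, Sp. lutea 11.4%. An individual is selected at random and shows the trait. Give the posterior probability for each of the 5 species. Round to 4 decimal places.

Compute prior × likelihood for every hypothesis:
  Sp. rubra: 0.23 × 0.07 = 0.0161
  Sp. caerulea: 0.23 × 0.15 = 0.0345
  Sp. alba: 0.06 × 0.16 = 0.0096
  Sp. viridis: 0.44 × 0.245 = 0.1078
  Sp. lutea: 0.04 × 0.114 = 0.00456
Sum = 0.17256.
P(Sp. rubra | trait) = 0.0161/0.17256 ≈ 0.0933
P(Sp. caerulea | trait) = 0.0345/0.17256 ≈ 0.1999
P(Sp. alba | trait) = 0.0096/0.17256 ≈ 0.0556
P(Sp. viridis | trait) = 0.1078/0.17256 ≈ 0.6247
P(Sp. lutea | trait) = 0.00456/0.17256 ≈ 0.0264

Sp. rubra 0.0933, Sp. caerulea 0.1999, Sp. alba 0.0556, Sp. viridis 0.6247, Sp. lutea 0.0264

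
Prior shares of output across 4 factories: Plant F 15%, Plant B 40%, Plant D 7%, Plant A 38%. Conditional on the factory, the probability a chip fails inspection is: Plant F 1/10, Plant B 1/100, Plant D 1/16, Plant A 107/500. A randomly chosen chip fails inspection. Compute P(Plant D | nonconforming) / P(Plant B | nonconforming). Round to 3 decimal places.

1.094

Prior × likelihood for each hypothesis:
  Plant F: 0.15 × 0.1 = 0.015
  Plant B: 0.4 × 0.01 = 0.004
  Plant D: 0.07 × 0.0625 = 0.004375
  Plant A: 0.38 × 0.214 = 0.08132
Total = 0.104695.
The ratio is 0.004375 / 0.004 (the normalizer cancels) = 1.094.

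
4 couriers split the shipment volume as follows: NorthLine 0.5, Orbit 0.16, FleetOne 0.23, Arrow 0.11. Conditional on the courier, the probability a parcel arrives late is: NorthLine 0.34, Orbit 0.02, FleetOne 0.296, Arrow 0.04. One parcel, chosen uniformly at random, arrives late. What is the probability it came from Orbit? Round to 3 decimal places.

Compute prior × likelihood for every hypothesis:
  NorthLine: 0.5 × 0.34 = 0.17
  Orbit: 0.16 × 0.02 = 0.0032
  FleetOne: 0.23 × 0.296 = 0.06808
  Arrow: 0.11 × 0.04 = 0.0044
Sum = 0.24568.
P(Orbit | evidence) = 0.0032 / 0.24568 ≈ 0.013.

0.013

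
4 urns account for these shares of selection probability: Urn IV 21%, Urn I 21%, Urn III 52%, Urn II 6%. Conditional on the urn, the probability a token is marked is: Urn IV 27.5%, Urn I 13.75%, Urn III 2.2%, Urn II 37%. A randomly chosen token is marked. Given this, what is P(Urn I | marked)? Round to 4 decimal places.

Compute prior × likelihood for every hypothesis:
  Urn IV: 0.21 × 0.275 = 0.05775
  Urn I: 0.21 × 0.1375 = 0.028875
  Urn III: 0.52 × 0.022 = 0.01144
  Urn II: 0.06 × 0.37 = 0.0222
Total = 0.120265.
P(Urn I | evidence) = 0.028875 / 0.120265 ≈ 0.2401.

0.2401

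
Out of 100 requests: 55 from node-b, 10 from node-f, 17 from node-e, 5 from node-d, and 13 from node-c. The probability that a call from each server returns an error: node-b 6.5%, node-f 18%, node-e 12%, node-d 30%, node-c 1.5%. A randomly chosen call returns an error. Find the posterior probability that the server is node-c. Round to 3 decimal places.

0.021

Unnormalized posteriors (prior × likelihood):
  node-b: 0.55 × 0.065 = 0.03575
  node-f: 0.1 × 0.18 = 0.018
  node-e: 0.17 × 0.12 = 0.0204
  node-d: 0.05 × 0.3 = 0.015
  node-c: 0.13 × 0.015 = 0.00195
Total = 0.0911.
P(node-c | evidence) = 0.00195 / 0.0911 ≈ 0.021.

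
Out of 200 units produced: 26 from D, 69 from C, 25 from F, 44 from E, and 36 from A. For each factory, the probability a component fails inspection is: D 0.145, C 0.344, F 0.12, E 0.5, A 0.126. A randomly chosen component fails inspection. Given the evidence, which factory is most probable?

C

Unnormalized posteriors (prior × likelihood):
  D: 0.13 × 0.145 = 0.01885
  C: 0.345 × 0.344 = 0.11868
  F: 0.125 × 0.12 = 0.015
  E: 0.22 × 0.5 = 0.11
  A: 0.18 × 0.126 = 0.02268
Normalizing constant = 0.28521.
Largest term belongs to C, so C is most probable.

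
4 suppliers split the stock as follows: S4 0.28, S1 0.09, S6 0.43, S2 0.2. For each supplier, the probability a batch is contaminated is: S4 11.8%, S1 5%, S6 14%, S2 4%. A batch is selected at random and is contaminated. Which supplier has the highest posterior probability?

S6

By Bayes' rule, posterior ∝ prior × likelihood:
  S4: 0.28 × 0.118 = 0.03304
  S1: 0.09 × 0.05 = 0.0045
  S6: 0.43 × 0.14 = 0.0602
  S2: 0.2 × 0.04 = 0.008
Sum = 0.10574.
Largest term belongs to S6, so S6 is most probable.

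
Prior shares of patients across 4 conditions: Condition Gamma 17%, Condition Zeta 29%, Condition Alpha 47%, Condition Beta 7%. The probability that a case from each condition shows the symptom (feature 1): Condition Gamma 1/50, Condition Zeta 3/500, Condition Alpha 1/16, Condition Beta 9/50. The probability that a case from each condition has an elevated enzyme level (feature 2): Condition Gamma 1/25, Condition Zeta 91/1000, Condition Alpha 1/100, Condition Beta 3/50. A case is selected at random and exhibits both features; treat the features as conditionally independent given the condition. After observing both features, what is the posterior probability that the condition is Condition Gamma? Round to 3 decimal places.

By Bayes' rule, posterior ∝ prior × likelihood:
  Condition Gamma: 0.17 × 0.02 × 0.04 = 0.000136
  Condition Zeta: 0.29 × 0.006 × 0.091 = 0.00015834
  Condition Alpha: 0.47 × 0.0625 × 0.01 = 0.00029375
  Condition Beta: 0.07 × 0.18 × 0.06 = 0.000756
Sum = 0.00134409.
P(Condition Gamma | evidence) = 0.000136 / 0.00134409 ≈ 0.101.

0.101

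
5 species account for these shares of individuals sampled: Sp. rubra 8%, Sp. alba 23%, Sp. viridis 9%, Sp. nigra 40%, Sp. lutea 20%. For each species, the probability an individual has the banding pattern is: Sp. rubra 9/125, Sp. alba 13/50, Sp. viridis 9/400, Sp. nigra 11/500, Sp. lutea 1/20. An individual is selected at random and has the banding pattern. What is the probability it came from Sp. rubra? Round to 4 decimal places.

0.0667

Prior × likelihood for each hypothesis:
  Sp. rubra: 0.08 × 0.072 = 0.00576
  Sp. alba: 0.23 × 0.26 = 0.0598
  Sp. viridis: 0.09 × 0.0225 = 0.002025
  Sp. nigra: 0.4 × 0.022 = 0.0088
  Sp. lutea: 0.2 × 0.05 = 0.01
Normalizing constant = 0.086385.
P(Sp. rubra | evidence) = 0.00576 / 0.086385 ≈ 0.0667.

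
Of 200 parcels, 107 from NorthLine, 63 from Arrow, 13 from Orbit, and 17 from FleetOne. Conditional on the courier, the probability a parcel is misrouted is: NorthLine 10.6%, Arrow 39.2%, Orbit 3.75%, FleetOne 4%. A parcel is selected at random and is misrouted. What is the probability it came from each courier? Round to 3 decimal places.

NorthLine 0.305, Arrow 0.664, Orbit 0.013, FleetOne 0.018

Compute prior × likelihood for every hypothesis:
  NorthLine: 0.535 × 0.106 = 0.05671
  Arrow: 0.315 × 0.392 = 0.12348
  Orbit: 0.065 × 0.0375 = 0.0024375
  FleetOne: 0.085 × 0.04 = 0.0034
Sum = 0.1860275.
P(NorthLine | misrouted) = 0.05671/0.1860275 ≈ 0.305
P(Arrow | misrouted) = 0.12348/0.1860275 ≈ 0.664
P(Orbit | misrouted) = 0.0024375/0.1860275 ≈ 0.013
P(FleetOne | misrouted) = 0.0034/0.1860275 ≈ 0.018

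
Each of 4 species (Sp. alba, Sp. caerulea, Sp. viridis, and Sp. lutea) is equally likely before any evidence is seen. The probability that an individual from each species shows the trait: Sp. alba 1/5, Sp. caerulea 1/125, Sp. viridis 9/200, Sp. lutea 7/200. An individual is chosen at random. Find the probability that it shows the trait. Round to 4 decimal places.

0.0720

With a uniform prior (1/4 each), posterior ∝ likelihood:
  Sp. alba: 0.2
  Sp. caerulea: 0.008
  Sp. viridis: 0.045
  Sp. lutea: 0.035
P(trait) = (1/4) × (0.2 + 0.008 + 0.045 + 0.035) = 0.288/4 ≈ 0.0720.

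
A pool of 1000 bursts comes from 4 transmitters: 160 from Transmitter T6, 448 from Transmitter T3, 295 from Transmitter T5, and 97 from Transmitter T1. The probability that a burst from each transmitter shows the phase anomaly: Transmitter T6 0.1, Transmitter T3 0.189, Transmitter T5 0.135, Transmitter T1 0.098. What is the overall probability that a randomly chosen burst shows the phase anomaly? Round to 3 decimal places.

Unnormalized posteriors (prior × likelihood):
  Transmitter T6: 0.16 × 0.1 = 0.016
  Transmitter T3: 0.448 × 0.189 = 0.084672
  Transmitter T5: 0.295 × 0.135 = 0.039825
  Transmitter T1: 0.097 × 0.098 = 0.009506
P(anomaly) = 0.016 + 0.084672 + 0.039825 + 0.009506 = 0.150003 → 0.150.

0.150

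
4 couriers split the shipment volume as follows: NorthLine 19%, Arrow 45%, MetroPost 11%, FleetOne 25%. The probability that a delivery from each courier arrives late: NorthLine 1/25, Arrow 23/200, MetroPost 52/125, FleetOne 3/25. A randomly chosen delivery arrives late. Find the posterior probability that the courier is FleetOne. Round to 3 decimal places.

By Bayes' rule, posterior ∝ prior × likelihood:
  NorthLine: 0.19 × 0.04 = 0.0076
  Arrow: 0.45 × 0.115 = 0.05175
  MetroPost: 0.11 × 0.416 = 0.04576
  FleetOne: 0.25 × 0.12 = 0.03
Total = 0.13511.
P(FleetOne | evidence) = 0.03 / 0.13511 ≈ 0.222.

0.222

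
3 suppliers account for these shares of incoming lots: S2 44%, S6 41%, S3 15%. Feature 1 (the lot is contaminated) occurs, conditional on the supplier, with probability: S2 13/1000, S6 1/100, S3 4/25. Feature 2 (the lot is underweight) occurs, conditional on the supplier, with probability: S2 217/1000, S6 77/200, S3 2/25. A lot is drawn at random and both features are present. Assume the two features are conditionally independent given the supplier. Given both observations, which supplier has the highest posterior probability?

Prior × likelihood for each hypothesis:
  S2: 0.44 × 0.013 × 0.217 = 0.00124124
  S6: 0.41 × 0.01 × 0.385 = 0.0015785
  S3: 0.15 × 0.16 × 0.08 = 0.00192
Total = 0.00473974.
Largest term belongs to S3, so S3 is most probable.

S3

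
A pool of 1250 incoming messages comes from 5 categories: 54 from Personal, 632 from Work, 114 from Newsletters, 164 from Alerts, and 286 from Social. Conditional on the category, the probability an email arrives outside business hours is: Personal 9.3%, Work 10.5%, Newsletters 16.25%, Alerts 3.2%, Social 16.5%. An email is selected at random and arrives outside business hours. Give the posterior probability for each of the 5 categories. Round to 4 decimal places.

Unnormalized posteriors (prior × likelihood):
  Personal: 0.0432 × 0.093 = 0.0040176
  Work: 0.5056 × 0.105 = 0.053088
  Newsletters: 0.0912 × 0.1625 = 0.01482
  Alerts: 0.1312 × 0.032 = 0.0041984
  Social: 0.2288 × 0.165 = 0.037752
Total = 0.113876.
P(Personal | off-hours) = 0.0040176/0.113876 ≈ 0.0353
P(Work | off-hours) = 0.053088/0.113876 ≈ 0.4662
P(Newsletters | off-hours) = 0.01482/0.113876 ≈ 0.1301
P(Alerts | off-hours) = 0.0041984/0.113876 ≈ 0.0369
P(Social | off-hours) = 0.037752/0.113876 ≈ 0.3315
(Check: 0.0353+0.4662+0.1301+0.0369+0.3315 = 1.0000.)

Personal 0.0353, Work 0.4662, Newsletters 0.1301, Alerts 0.0369, Social 0.3315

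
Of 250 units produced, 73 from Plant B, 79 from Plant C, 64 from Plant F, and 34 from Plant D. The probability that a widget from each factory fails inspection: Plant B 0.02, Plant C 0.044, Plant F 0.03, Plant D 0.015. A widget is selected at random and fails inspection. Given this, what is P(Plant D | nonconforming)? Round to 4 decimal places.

0.0692

By Bayes' rule, posterior ∝ prior × likelihood:
  Plant B: 0.292 × 0.02 = 0.00584
  Plant C: 0.316 × 0.044 = 0.013904
  Plant F: 0.256 × 0.03 = 0.00768
  Plant D: 0.136 × 0.015 = 0.00204
Normalizing constant = 0.029464.
P(Plant D | evidence) = 0.00204 / 0.029464 ≈ 0.0692.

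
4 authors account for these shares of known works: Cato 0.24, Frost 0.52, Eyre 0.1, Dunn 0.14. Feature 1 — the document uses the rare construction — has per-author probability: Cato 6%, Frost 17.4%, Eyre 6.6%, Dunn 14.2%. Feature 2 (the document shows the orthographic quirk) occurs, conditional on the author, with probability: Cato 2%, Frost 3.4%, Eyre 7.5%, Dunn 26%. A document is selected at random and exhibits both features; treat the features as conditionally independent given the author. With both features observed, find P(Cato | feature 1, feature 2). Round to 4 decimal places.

Unnormalized posteriors (prior × likelihood):
  Cato: 0.24 × 0.06 × 0.02 = 0.000288
  Frost: 0.52 × 0.174 × 0.034 = 0.00307632
  Eyre: 0.1 × 0.066 × 0.075 = 0.000495
  Dunn: 0.14 × 0.142 × 0.26 = 0.0051688
Sum = 0.00902812.
P(Cato | evidence) = 0.000288 / 0.00902812 ≈ 0.0319.

0.0319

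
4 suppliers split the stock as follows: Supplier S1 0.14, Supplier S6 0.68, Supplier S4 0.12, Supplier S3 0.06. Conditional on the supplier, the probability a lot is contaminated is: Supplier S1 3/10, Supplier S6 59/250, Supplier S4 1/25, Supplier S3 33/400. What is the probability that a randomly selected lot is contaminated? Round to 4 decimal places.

Prior × likelihood for each hypothesis:
  Supplier S1: 0.14 × 0.3 = 0.042
  Supplier S6: 0.68 × 0.236 = 0.16048
  Supplier S4: 0.12 × 0.04 = 0.0048
  Supplier S3: 0.06 × 0.0825 = 0.00495
P(contaminated) = 0.042 + 0.16048 + 0.0048 + 0.00495 = 0.21223 → 0.2122.

0.2122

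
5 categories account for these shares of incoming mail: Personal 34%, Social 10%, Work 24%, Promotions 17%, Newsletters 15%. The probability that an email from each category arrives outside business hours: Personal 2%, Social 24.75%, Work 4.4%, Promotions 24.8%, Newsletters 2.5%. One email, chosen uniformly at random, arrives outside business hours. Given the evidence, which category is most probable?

By Bayes' rule, posterior ∝ prior × likelihood:
  Personal: 0.34 × 0.02 = 0.0068
  Social: 0.1 × 0.2475 = 0.02475
  Work: 0.24 × 0.044 = 0.01056
  Promotions: 0.17 × 0.248 = 0.04216
  Newsletters: 0.15 × 0.025 = 0.00375
Normalizing constant = 0.08802.
Largest term belongs to Promotions, so Promotions is most probable.

Promotions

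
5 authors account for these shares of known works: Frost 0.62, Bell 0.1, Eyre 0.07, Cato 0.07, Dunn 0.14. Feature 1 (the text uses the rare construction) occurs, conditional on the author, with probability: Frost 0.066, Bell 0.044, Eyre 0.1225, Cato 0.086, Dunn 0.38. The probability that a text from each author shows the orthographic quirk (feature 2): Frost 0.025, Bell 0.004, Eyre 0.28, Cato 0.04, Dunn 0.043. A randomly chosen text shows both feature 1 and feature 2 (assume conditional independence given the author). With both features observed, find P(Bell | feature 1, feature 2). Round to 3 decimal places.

0.003

By Bayes' rule, posterior ∝ prior × likelihood:
  Frost: 0.62 × 0.066 × 0.025 = 0.001023
  Bell: 0.1 × 0.044 × 0.004 = 0.0000176
  Eyre: 0.07 × 0.1225 × 0.28 = 0.002401
  Cato: 0.07 × 0.086 × 0.04 = 0.0002408
  Dunn: 0.14 × 0.38 × 0.043 = 0.0022876
Normalizing constant = 0.00597.
P(Bell | evidence) = 0.0000176 / 0.00597 ≈ 0.003.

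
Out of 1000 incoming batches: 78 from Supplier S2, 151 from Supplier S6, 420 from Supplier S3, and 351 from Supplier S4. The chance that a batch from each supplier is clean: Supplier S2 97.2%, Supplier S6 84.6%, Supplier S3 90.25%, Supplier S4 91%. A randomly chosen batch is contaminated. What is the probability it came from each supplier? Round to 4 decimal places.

Supplier S2 0.0223, Supplier S6 0.2373, Supplier S3 0.4180, Supplier S4 0.3224

Taking complements, P(contaminated | each) = Supplier S2 0.028, Supplier S6 0.154, Supplier S3 0.0975, Supplier S4 0.09.
Prior × likelihood for each hypothesis:
  Supplier S2: 0.078 × 0.028 = 0.002184
  Supplier S6: 0.151 × 0.154 = 0.023254
  Supplier S3: 0.42 × 0.0975 = 0.04095
  Supplier S4: 0.351 × 0.09 = 0.03159
Total = 0.097978.
P(Supplier S2 | contaminated) = 0.002184/0.097978 ≈ 0.0223
P(Supplier S6 | contaminated) = 0.023254/0.097978 ≈ 0.2373
P(Supplier S3 | contaminated) = 0.04095/0.097978 ≈ 0.4180
P(Supplier S4 | contaminated) = 0.03159/0.097978 ≈ 0.3224
(Check: 0.0223+0.2373+0.4180+0.3224 = 1.0000.)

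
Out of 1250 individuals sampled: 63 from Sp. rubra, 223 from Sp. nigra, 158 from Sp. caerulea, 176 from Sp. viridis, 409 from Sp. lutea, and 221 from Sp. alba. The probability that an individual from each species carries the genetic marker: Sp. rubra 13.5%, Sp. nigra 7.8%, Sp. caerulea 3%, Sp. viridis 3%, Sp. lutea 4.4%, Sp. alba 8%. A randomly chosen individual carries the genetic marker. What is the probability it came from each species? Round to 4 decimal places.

By Bayes' rule, posterior ∝ prior × likelihood:
  Sp. rubra: 0.0504 × 0.135 = 0.006804
  Sp. nigra: 0.1784 × 0.078 = 0.0139152
  Sp. caerulea: 0.1264 × 0.03 = 0.003792
  Sp. viridis: 0.1408 × 0.03 = 0.004224
  Sp. lutea: 0.3272 × 0.044 = 0.0143968
  Sp. alba: 0.1768 × 0.08 = 0.014144
Total = 0.057276.
P(Sp. rubra | marker) = 0.006804/0.057276 ≈ 0.1188
P(Sp. nigra | marker) = 0.0139152/0.057276 ≈ 0.2429
P(Sp. caerulea | marker) = 0.003792/0.057276 ≈ 0.0662
P(Sp. viridis | marker) = 0.004224/0.057276 ≈ 0.0737
P(Sp. lutea | marker) = 0.0143968/0.057276 ≈ 0.2514
P(Sp. alba | marker) = 0.014144/0.057276 ≈ 0.2469

Sp. rubra 0.1188, Sp. nigra 0.2429, Sp. caerulea 0.0662, Sp. viridis 0.0737, Sp. lutea 0.2514, Sp. alba 0.2469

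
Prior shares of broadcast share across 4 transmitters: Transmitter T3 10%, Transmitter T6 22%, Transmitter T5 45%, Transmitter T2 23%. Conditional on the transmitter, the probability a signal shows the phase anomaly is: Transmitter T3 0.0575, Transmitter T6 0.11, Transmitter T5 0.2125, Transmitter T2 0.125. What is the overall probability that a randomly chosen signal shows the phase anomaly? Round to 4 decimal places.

0.1543

By Bayes' rule, posterior ∝ prior × likelihood:
  Transmitter T3: 0.1 × 0.0575 = 0.00575
  Transmitter T6: 0.22 × 0.11 = 0.0242
  Transmitter T5: 0.45 × 0.2125 = 0.095625
  Transmitter T2: 0.23 × 0.125 = 0.02875
P(anomaly) = 0.00575 + 0.0242 + 0.095625 + 0.02875 = 0.154325 → 0.1543.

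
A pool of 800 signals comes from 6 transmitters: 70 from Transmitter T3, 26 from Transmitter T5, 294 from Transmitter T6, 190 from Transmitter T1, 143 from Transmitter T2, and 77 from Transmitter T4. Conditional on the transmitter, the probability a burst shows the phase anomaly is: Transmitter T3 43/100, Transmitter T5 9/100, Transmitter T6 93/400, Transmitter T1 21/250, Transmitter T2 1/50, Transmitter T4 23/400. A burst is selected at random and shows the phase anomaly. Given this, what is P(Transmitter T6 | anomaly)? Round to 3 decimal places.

0.551

Compute prior × likelihood for every hypothesis:
  Transmitter T3: 0.0875 × 0.43 = 0.037625
  Transmitter T5: 0.0325 × 0.09 = 0.002925
  Transmitter T6: 0.3675 × 0.2325 = 0.08544375
  Transmitter T1: 0.2375 × 0.084 = 0.01995
  Transmitter T2: 0.17875 × 0.02 = 0.003575
  Transmitter T4: 0.09625 × 0.0575 = 0.005534375
Total = 0.155053125.
P(Transmitter T6 | evidence) = 0.08544375 / 0.155053125 ≈ 0.551.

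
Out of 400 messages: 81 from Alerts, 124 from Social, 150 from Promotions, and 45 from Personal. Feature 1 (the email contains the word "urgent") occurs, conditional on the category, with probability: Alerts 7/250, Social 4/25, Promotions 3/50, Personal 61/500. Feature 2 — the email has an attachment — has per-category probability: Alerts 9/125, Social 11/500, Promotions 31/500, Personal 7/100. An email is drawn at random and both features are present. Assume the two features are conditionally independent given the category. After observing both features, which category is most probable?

Promotions

Unnormalized posteriors (prior × likelihood):
  Alerts: 0.2025 × 0.028 × 0.072 = 0.00040824
  Social: 0.31 × 0.16 × 0.022 = 0.0010912
  Promotions: 0.375 × 0.06 × 0.062 = 0.001395
  Personal: 0.1125 × 0.122 × 0.07 = 0.00096075
Normalizing constant = 0.00385519.
Largest term belongs to Promotions, so Promotions is most probable.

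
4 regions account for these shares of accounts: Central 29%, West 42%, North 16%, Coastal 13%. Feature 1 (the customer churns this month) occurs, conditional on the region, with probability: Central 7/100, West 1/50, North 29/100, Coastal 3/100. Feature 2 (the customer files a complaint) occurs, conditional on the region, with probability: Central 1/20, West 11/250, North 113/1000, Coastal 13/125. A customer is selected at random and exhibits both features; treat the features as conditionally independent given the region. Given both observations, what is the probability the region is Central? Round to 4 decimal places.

Unnormalized posteriors (prior × likelihood):
  Central: 0.29 × 0.07 × 0.05 = 0.001015
  West: 0.42 × 0.02 × 0.044 = 0.0003696
  North: 0.16 × 0.29 × 0.113 = 0.0052432
  Coastal: 0.13 × 0.03 × 0.104 = 0.0004056
Normalizing constant = 0.0070334.
P(Central | evidence) = 0.001015 / 0.0070334 ≈ 0.1443.

0.1443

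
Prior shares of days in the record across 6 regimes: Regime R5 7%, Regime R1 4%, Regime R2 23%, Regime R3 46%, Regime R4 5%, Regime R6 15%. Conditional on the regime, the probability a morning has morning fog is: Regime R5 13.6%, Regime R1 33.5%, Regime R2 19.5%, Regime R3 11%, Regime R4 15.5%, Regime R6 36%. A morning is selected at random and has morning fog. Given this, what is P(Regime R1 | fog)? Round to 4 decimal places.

Unnormalized posteriors (prior × likelihood):
  Regime R5: 0.07 × 0.136 = 0.00952
  Regime R1: 0.04 × 0.335 = 0.0134
  Regime R2: 0.23 × 0.195 = 0.04485
  Regime R3: 0.46 × 0.11 = 0.0506
  Regime R4: 0.05 × 0.155 = 0.00775
  Regime R6: 0.15 × 0.36 = 0.054
Sum = 0.18012.
P(Regime R1 | evidence) = 0.0134 / 0.18012 ≈ 0.0744.

0.0744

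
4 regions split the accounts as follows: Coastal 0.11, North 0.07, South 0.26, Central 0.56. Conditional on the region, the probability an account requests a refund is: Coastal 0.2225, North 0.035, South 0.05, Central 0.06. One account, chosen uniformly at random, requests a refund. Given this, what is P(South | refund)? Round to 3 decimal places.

By Bayes' rule, posterior ∝ prior × likelihood:
  Coastal: 0.11 × 0.2225 = 0.024475
  North: 0.07 × 0.035 = 0.00245
  South: 0.26 × 0.05 = 0.013
  Central: 0.56 × 0.06 = 0.0336
Total = 0.073525.
P(South | evidence) = 0.013 / 0.073525 ≈ 0.177.

0.177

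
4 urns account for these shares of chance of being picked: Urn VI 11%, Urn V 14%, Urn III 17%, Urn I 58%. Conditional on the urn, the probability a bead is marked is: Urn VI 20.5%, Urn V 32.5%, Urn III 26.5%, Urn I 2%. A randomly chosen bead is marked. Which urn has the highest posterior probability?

By Bayes' rule, posterior ∝ prior × likelihood:
  Urn VI: 0.11 × 0.205 = 0.02255
  Urn V: 0.14 × 0.325 = 0.0455
  Urn III: 0.17 × 0.265 = 0.04505
  Urn I: 0.58 × 0.02 = 0.0116
Normalizing constant = 0.1247.
Largest term belongs to Urn V, so Urn V is most probable.

Urn V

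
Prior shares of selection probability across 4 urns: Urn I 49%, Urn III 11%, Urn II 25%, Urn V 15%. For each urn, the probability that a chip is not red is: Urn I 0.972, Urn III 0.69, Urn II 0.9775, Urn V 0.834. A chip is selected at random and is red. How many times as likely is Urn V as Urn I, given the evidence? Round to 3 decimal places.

Taking complements, P(red | each) = Urn I 0.028, Urn III 0.31, Urn II 0.0225, Urn V 0.166.
By Bayes' rule, posterior ∝ prior × likelihood:
  Urn I: 0.49 × 0.028 = 0.01372
  Urn III: 0.11 × 0.31 = 0.0341
  Urn II: 0.25 × 0.0225 = 0.005625
  Urn V: 0.15 × 0.166 = 0.0249
Normalizing constant = 0.078345.
The ratio is 0.0249 / 0.01372 (the normalizer cancels) = 1.815.

1.815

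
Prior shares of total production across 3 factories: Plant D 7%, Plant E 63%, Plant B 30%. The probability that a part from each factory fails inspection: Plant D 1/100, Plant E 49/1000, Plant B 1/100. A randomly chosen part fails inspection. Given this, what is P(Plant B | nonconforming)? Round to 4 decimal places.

Prior × likelihood for each hypothesis:
  Plant D: 0.07 × 0.01 = 0.0007
  Plant E: 0.63 × 0.049 = 0.03087
  Plant B: 0.3 × 0.01 = 0.003
Total = 0.03457.
P(Plant B | evidence) = 0.003 / 0.03457 ≈ 0.0868.

0.0868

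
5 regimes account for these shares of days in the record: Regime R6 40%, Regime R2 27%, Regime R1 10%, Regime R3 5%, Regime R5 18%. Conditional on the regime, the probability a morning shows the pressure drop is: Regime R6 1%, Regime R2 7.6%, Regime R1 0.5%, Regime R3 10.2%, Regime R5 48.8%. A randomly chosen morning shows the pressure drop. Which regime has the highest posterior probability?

Regime R5

Unnormalized posteriors (prior × likelihood):
  Regime R6: 0.4 × 0.01 = 0.004
  Regime R2: 0.27 × 0.076 = 0.02052
  Regime R1: 0.1 × 0.005 = 0.0005
  Regime R3: 0.05 × 0.102 = 0.0051
  Regime R5: 0.18 × 0.488 = 0.08784
Sum = 0.11796.
Largest term belongs to Regime R5, so Regime R5 is most probable.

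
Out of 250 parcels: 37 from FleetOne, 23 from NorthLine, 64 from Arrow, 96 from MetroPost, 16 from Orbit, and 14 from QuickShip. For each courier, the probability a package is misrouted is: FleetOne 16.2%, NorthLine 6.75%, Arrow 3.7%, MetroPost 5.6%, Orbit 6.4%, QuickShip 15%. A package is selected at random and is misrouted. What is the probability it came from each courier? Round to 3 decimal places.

By Bayes' rule, posterior ∝ prior × likelihood:
  FleetOne: 0.148 × 0.162 = 0.023976
  NorthLine: 0.092 × 0.0675 = 0.00621
  Arrow: 0.256 × 0.037 = 0.009472
  MetroPost: 0.384 × 0.056 = 0.021504
  Orbit: 0.064 × 0.064 = 0.004096
  QuickShip: 0.056 × 0.15 = 0.0084
Normalizing constant = 0.073658.
P(FleetOne | misrouted) = 0.023976/0.073658 ≈ 0.326
P(NorthLine | misrouted) = 0.00621/0.073658 ≈ 0.084
P(Arrow | misrouted) = 0.009472/0.073658 ≈ 0.129
P(MetroPost | misrouted) = 0.021504/0.073658 ≈ 0.292
P(Orbit | misrouted) = 0.004096/0.073658 ≈ 0.056
P(QuickShip | misrouted) = 0.0084/0.073658 ≈ 0.114
(Check: 0.326+0.084+0.129+0.292+0.056+0.114 = 1.001.)

FleetOne 0.326, NorthLine 0.084, Arrow 0.129, MetroPost 0.292, Orbit 0.056, QuickShip 0.114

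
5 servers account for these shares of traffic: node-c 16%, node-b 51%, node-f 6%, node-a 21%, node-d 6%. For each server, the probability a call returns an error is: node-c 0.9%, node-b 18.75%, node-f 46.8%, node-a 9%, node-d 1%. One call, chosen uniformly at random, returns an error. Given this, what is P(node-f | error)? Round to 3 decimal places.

Prior × likelihood for each hypothesis:
  node-c: 0.16 × 0.009 = 0.00144
  node-b: 0.51 × 0.1875 = 0.095625
  node-f: 0.06 × 0.468 = 0.02808
  node-a: 0.21 × 0.09 = 0.0189
  node-d: 0.06 × 0.01 = 0.0006
Normalizing constant = 0.144645.
P(node-f | evidence) = 0.02808 / 0.144645 ≈ 0.194.

0.194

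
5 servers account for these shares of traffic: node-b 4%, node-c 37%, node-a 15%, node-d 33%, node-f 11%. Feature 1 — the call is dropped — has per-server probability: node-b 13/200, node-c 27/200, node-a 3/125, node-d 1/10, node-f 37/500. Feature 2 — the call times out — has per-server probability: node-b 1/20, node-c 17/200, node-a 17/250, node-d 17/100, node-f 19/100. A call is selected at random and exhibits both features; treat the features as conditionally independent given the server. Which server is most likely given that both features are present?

By Bayes' rule, posterior ∝ prior × likelihood:
  node-b: 0.04 × 0.065 × 0.05 = 0.00013
  node-c: 0.37 × 0.135 × 0.085 = 0.00424575
  node-a: 0.15 × 0.024 × 0.068 = 0.0002448
  node-d: 0.33 × 0.1 × 0.17 = 0.00561
  node-f: 0.11 × 0.074 × 0.19 = 0.0015466
Total = 0.01177715.
Largest term belongs to node-d, so node-d is most probable.

node-d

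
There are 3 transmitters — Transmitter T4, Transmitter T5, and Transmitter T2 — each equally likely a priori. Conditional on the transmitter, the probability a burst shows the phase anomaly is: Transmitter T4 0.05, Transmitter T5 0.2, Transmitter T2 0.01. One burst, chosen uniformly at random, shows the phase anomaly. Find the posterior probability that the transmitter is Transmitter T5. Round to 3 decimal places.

Since the prior is uniform, the posterior is proportional to the likelihood:
  Transmitter T4: 0.05
  Transmitter T5: 0.2
  Transmitter T2: 0.01
Sum = 0.26.
P(Transmitter T5 | evidence) = 0.2 / 0.26 ≈ 0.769.

0.769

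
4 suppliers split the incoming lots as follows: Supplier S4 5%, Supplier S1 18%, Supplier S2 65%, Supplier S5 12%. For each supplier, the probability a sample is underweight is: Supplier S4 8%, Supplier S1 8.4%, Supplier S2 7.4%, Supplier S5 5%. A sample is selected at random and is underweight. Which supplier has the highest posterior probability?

Compute prior × likelihood for every hypothesis:
  Supplier S4: 0.05 × 0.08 = 0.004
  Supplier S1: 0.18 × 0.084 = 0.01512
  Supplier S2: 0.65 × 0.074 = 0.0481
  Supplier S5: 0.12 × 0.05 = 0.006
Sum = 0.07322.
Largest term belongs to Supplier S2, so Supplier S2 is most probable.

Supplier S2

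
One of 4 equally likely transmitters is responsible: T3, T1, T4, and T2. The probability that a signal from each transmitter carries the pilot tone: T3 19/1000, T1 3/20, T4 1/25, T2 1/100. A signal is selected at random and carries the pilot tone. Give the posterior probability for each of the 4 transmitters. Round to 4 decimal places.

Since the prior is uniform, the posterior is proportional to the likelihood:
  T3: 0.019
  T1: 0.15
  T4: 0.04
  T2: 0.01
Normalizing constant = 0.219.
P(T3 | pilot) = 0.019/0.219 ≈ 0.0868
P(T1 | pilot) = 0.15/0.219 ≈ 0.6849
P(T4 | pilot) = 0.04/0.219 ≈ 0.1826
P(T2 | pilot) = 0.01/0.219 ≈ 0.0457
(Check: 0.0868+0.6849+0.1826+0.0457 = 1.0000.)

T3 0.0868, T1 0.6849, T4 0.1826, T2 0.0457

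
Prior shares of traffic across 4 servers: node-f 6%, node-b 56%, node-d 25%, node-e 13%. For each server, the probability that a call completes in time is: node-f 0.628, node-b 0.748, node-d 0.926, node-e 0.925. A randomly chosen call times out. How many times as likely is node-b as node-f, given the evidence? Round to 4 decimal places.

Taking complements, P(timeout | each) = node-f 0.372, node-b 0.252, node-d 0.074, node-e 0.075.
Unnormalized posteriors (prior × likelihood):
  node-f: 0.06 × 0.372 = 0.02232
  node-b: 0.56 × 0.252 = 0.14112
  node-d: 0.25 × 0.074 = 0.0185
  node-e: 0.13 × 0.075 = 0.00975
Total = 0.19169.
The ratio is 0.14112 / 0.02232 (the normalizer cancels) = 6.3226.

6.3226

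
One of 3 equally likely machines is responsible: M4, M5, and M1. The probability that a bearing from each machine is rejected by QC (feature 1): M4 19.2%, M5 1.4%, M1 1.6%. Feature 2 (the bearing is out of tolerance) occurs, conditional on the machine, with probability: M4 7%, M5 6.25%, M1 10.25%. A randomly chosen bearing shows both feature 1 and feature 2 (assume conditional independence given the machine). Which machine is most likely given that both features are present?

M4

Since the prior is uniform, the posterior is proportional to the likelihood:
  M4: 0.192 × 0.07 = 0.01344
  M5: 0.014 × 0.0625 = 0.000875
  M1: 0.016 × 0.1025 = 0.00164
Sum = 0.015955.
Largest term belongs to M4, so M4 is most probable.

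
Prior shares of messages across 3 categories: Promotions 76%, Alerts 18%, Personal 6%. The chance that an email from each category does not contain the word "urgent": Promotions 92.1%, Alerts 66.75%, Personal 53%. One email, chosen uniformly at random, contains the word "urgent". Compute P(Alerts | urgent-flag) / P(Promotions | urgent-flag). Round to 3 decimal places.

0.997

Taking complements, P(urgent-flag | each) = Promotions 0.079, Alerts 0.3325, Personal 0.47.
Unnormalized posteriors (prior × likelihood):
  Promotions: 0.76 × 0.079 = 0.06004
  Alerts: 0.18 × 0.3325 = 0.05985
  Personal: 0.06 × 0.47 = 0.0282
Normalizing constant = 0.14809.
The ratio is 0.05985 / 0.06004 (the normalizer cancels) = 0.997.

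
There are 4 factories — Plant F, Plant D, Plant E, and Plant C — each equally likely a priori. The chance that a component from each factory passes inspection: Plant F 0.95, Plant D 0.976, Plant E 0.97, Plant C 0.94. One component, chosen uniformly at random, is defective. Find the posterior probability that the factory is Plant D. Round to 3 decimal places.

Taking complements, P(defective | each) = Plant F 0.05, Plant D 0.024, Plant E 0.03, Plant C 0.06.
Since the prior is uniform, the posterior is proportional to the likelihood:
  Plant F: 0.05
  Plant D: 0.024
  Plant E: 0.03
  Plant C: 0.06
Normalizing constant = 0.164.
P(Plant D | evidence) = 0.024 / 0.164 ≈ 0.146.

0.146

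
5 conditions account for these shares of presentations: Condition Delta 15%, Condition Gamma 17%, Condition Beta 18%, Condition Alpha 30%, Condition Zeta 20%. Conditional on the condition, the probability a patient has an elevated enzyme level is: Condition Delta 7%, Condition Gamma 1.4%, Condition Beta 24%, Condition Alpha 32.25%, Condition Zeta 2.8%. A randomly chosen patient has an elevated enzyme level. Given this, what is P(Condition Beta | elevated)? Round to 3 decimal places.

By Bayes' rule, posterior ∝ prior × likelihood:
  Condition Delta: 0.15 × 0.07 = 0.0105
  Condition Gamma: 0.17 × 0.014 = 0.00238
  Condition Beta: 0.18 × 0.24 = 0.0432
  Condition Alpha: 0.3 × 0.3225 = 0.09675
  Condition Zeta: 0.2 × 0.028 = 0.0056
Normalizing constant = 0.15843.
P(Condition Beta | evidence) = 0.0432 / 0.15843 ≈ 0.273.

0.273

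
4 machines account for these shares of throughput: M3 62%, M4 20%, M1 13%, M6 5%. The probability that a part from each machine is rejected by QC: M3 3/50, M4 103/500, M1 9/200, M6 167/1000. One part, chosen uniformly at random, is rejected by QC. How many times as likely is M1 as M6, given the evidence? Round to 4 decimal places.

Unnormalized posteriors (prior × likelihood):
  M3: 0.62 × 0.06 = 0.0372
  M4: 0.2 × 0.206 = 0.0412
  M1: 0.13 × 0.045 = 0.00585
  M6: 0.05 × 0.167 = 0.00835
Normalizing constant = 0.0926.
The ratio is 0.00585 / 0.00835 (the normalizer cancels) = 0.7006.

0.7006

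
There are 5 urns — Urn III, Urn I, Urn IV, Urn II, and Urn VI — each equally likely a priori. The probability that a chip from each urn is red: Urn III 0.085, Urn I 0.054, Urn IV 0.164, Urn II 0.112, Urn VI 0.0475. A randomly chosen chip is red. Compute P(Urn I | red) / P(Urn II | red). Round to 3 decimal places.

Since the prior is uniform, the posterior is proportional to the likelihood:
  Urn III: 0.085
  Urn I: 0.054
  Urn IV: 0.164
  Urn II: 0.112
  Urn VI: 0.0475
Sum = 0.4625.
The ratio is 0.054 / 0.112 (the normalizer cancels) = 0.482.

0.482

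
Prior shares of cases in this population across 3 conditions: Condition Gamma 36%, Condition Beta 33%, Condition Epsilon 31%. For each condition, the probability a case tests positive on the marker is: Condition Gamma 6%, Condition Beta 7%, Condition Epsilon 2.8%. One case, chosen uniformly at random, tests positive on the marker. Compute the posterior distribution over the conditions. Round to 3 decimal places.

Unnormalized posteriors (prior × likelihood):
  Condition Gamma: 0.36 × 0.06 = 0.0216
  Condition Beta: 0.33 × 0.07 = 0.0231
  Condition Epsilon: 0.31 × 0.028 = 0.00868
Total = 0.05338.
P(Condition Gamma | marker-positive) = 0.0216/0.05338 ≈ 0.405
P(Condition Beta | marker-positive) = 0.0231/0.05338 ≈ 0.433
P(Condition Epsilon | marker-positive) = 0.00868/0.05338 ≈ 0.163

Condition Gamma 0.405, Condition Beta 0.433, Condition Epsilon 0.163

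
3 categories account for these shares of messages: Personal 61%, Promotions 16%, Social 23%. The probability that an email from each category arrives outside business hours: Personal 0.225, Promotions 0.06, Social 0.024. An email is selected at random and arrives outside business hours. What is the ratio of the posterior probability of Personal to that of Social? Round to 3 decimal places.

24.864

By Bayes' rule, posterior ∝ prior × likelihood:
  Personal: 0.61 × 0.225 = 0.13725
  Promotions: 0.16 × 0.06 = 0.0096
  Social: 0.23 × 0.024 = 0.00552
Total = 0.15237.
The ratio is 0.13725 / 0.00552 (the normalizer cancels) = 24.864.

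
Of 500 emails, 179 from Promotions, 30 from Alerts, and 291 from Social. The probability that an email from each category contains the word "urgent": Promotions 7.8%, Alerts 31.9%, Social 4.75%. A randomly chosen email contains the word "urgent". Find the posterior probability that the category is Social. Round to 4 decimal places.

0.3700

By Bayes' rule, posterior ∝ prior × likelihood:
  Promotions: 0.358 × 0.078 = 0.027924
  Alerts: 0.06 × 0.319 = 0.01914
  Social: 0.582 × 0.0475 = 0.027645
Sum = 0.074709.
P(Social | evidence) = 0.027645 / 0.074709 ≈ 0.3700.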